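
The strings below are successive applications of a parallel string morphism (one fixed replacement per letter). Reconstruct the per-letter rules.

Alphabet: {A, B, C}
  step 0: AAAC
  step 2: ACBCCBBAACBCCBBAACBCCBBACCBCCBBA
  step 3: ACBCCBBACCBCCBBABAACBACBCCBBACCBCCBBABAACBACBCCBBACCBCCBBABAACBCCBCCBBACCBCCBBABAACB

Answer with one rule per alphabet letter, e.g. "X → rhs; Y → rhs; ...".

A->ACB, B->BA, C->CCB

  step 2 ⇒ step 3: ACBCCBBAACBCCBBAACBCCBBACCBCCBBA ⇒ ACB·CCB·BA·CCB·CCB·BA·BA·ACB·ACB·CCB·BA·CCB·CCB·BA·BA·ACB·ACB·CCB·BA·CCB·CCB·BA·BA·ACB·CCB·CCB·BA·CCB·CCB·BA·BA·ACB
    A ↦ ACB
    B ↦ BA
    C ↦ CCB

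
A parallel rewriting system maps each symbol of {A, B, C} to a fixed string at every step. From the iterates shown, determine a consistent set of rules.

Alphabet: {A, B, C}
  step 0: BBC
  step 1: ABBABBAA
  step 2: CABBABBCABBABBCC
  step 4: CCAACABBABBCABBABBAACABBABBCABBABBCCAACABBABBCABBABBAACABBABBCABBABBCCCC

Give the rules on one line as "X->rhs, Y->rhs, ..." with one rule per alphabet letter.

A->C, B->ABB, C->AA

  step 1 ⇒ step 2: ABBABBAA ⇒ C·ABB·ABB·C·ABB·ABB·C·C
    A ↦ C
    B ↦ ABB
  step 0 ⇒ step 1: BBC ⇒ ABB·ABB·AA
    C ↦ AA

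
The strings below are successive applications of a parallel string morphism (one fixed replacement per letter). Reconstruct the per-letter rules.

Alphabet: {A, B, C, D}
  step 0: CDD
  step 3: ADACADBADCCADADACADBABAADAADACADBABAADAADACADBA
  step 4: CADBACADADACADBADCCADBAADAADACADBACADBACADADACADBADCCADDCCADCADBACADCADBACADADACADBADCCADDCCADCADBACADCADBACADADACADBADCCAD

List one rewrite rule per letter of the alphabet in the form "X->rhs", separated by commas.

A->CAD, B->DC, C->ADA, D->BA

  step 3 ⇒ step 4: ADACADBADCCADADACADBABAADAADACADBABAADAADACADBA ⇒ CAD·BA·CAD·ADA·CAD·BA·DC·CAD·BA·ADA·ADA·CAD·BA·CAD·BA·CAD·ADA·CAD·BA·DC·CAD·DC·CAD·CAD·BA·CAD·CAD·BA·CAD·ADA·CAD·BA·DC·CAD·DC·CAD·CAD·BA·CAD·CAD·BA·CAD·ADA·CAD·BA·DC·CAD
    A ↦ CAD
    B ↦ DC
    C ↦ ADA
    D ↦ BA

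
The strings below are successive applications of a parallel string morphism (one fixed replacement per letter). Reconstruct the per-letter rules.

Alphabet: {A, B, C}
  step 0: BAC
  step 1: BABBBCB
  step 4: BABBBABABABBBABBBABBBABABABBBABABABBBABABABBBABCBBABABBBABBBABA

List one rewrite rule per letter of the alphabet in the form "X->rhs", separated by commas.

A->BB, B->BA, C->BCB

  step 0 ⇒ step 1: BAC ⇒ BA·BB·BCB
    A ↦ BB
    B ↦ BA
    C ↦ BCB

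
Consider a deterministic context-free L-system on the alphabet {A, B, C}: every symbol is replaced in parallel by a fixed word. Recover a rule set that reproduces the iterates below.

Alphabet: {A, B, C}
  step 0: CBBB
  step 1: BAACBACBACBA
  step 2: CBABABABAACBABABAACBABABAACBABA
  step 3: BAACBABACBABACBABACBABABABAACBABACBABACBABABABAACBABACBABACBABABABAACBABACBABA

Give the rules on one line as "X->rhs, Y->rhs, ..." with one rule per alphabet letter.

A->BA, B->CBA, C->BAA

  step 2 ⇒ step 3: CBABABABAACBABABAACBABABAACBABA ⇒ BAA·CBA·BA·CBA·BA·CBA·BA·CBA·BA·BA·BAA·CBA·BA·CBA·BA·CBA·BA·BA·BAA·CBA·BA·CBA·BA·CBA·BA·BA·BAA·CBA·BA·CBA·BA
    A ↦ BA
    B ↦ CBA
    C ↦ BAA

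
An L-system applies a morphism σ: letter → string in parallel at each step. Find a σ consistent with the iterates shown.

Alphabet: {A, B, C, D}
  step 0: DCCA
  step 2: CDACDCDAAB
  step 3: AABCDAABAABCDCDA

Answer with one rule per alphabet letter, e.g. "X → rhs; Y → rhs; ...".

  step 2 ⇒ step 3: CDACDCDAAB ⇒ A·AB·CD·A·AB·A·AB·CD·CD·A
    A ↦ CD
    B ↦ A
    C ↦ A
    D ↦ AB

A->CD, B->A, C->A, D->AB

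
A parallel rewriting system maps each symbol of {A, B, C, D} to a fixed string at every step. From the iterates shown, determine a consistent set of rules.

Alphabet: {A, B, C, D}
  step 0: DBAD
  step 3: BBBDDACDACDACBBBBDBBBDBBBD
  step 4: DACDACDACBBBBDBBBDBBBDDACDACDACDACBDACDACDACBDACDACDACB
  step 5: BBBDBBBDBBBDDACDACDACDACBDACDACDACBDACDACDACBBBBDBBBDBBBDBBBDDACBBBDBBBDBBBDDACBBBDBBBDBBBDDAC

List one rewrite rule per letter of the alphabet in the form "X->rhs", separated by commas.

  step 4 ⇒ step 5: DACDACDACBBBBDBBBDBBBDDACDACDACDACBDACDACDACBDACDACDACB ⇒ B·BB·D·B·BB·D·B·BB·D·DAC·DAC·DAC·DAC·B·DAC·DAC·DAC·B·DAC·DAC·DAC·B·B·BB·D·B·BB·D·B·BB·D·B·BB·D·DAC·B·BB·D·B·BB·D·B·BB·D·DAC·B·BB·D·B·BB·D·B·BB·D·DAC
    A ↦ BB
    B ↦ DAC
    C ↦ D
    D ↦ B

A->BB, B->DAC, C->D, D->B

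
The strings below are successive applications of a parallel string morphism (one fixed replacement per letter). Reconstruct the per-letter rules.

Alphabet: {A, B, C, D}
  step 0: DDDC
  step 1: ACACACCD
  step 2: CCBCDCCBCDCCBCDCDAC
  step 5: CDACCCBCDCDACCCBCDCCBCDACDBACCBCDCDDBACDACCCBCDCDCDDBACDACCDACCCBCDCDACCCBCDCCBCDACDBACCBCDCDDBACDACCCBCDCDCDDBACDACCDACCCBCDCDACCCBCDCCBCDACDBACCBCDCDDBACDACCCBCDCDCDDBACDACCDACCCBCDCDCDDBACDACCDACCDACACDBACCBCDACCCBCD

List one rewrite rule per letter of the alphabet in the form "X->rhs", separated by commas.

  step 1 ⇒ step 2: ACACACCD ⇒ CCB·CD·CCB·CD·CCB·CD·CD·AC
    A ↦ CCB
    C ↦ CD
    D ↦ AC
    B ↦ DBA  (constrained at step 2)

A->CCB, B->DBA, C->CD, D->AC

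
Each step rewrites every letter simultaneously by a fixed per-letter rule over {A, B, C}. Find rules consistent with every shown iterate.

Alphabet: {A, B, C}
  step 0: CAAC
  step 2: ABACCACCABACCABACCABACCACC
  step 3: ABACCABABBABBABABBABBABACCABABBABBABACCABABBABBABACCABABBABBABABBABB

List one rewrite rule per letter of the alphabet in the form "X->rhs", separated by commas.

  step 2 ⇒ step 3: ABACCACCABACCABACCABACCACC ⇒ AB·ACC·AB·ABB·ABB·AB·ABB·ABB·AB·ACC·AB·ABB·ABB·AB·ACC·AB·ABB·ABB·AB·ACC·AB·ABB·ABB·AB·ABB·ABB
    A ↦ AB
    B ↦ ACC
    C ↦ ABB

A->AB, B->ACC, C->ABB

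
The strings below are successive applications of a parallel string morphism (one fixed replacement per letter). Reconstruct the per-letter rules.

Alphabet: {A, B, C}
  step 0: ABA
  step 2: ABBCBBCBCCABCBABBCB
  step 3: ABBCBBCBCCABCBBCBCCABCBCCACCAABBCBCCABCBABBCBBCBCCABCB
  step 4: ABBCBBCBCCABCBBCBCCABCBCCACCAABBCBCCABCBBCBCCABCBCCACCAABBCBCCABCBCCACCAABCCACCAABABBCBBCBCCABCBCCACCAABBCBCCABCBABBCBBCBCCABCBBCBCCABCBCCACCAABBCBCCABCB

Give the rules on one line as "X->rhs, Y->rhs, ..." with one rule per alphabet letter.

  step 3 ⇒ step 4: ABBCBBCBCCABCBBCBCCABCBCCACCAABBCBCCABCBABBCBBCBCCABCB ⇒ AB·BCB·BCB·CCA·BCB·BCB·CCA·BCB·CCA·CCA·AB·BCB·CCA·BCB·BCB·CCA·BCB·CCA·CCA·AB·BCB·CCA·BCB·CCA·CCA·AB·CCA·CCA·AB·AB·BCB·BCB·CCA·BCB·CCA·CCA·AB·BCB·CCA·BCB·AB·BCB·BCB·CCA·BCB·BCB·CCA·BCB·CCA·CCA·AB·BCB·CCA·BCB
    A ↦ AB
    B ↦ BCB
    C ↦ CCA

A->AB, B->BCB, C->CCA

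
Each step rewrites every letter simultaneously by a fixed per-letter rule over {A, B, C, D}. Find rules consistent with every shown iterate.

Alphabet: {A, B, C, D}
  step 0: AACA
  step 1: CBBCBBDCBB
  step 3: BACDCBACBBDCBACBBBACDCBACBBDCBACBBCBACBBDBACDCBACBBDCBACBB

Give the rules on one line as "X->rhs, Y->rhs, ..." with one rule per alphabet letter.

  step 0 ⇒ step 1: AACA ⇒ CBB·CBB·D·CBB
    A ↦ CBB
    C ↦ D
    B ↦ CBA  (constrained at step 1)
    D ↦ BAC  (constrained at step 1)

A->CBB, B->CBA, C->D, D->BAC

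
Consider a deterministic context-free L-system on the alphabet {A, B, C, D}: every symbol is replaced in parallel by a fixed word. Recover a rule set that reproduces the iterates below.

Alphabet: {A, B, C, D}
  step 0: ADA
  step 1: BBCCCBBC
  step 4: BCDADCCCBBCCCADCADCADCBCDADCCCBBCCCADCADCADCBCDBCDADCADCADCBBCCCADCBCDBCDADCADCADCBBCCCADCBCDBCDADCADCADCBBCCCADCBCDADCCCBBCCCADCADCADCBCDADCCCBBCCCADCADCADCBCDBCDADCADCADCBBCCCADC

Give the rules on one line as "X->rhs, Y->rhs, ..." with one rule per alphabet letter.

  step 0 ⇒ step 1: ADA ⇒ BBC·CC·BBC
    A ↦ BBC
    D ↦ CC
    B ↦ BCD  (constrained at step 1)
    C ↦ ADC  (constrained at step 1)

A->BBC, B->BCD, C->ADC, D->CC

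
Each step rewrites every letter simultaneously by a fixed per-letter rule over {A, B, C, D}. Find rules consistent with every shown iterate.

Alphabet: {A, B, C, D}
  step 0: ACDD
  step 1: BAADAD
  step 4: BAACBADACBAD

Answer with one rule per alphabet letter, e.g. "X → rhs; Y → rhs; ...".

  step 0 ⇒ step 1: ACDD ⇒ B·A·AD·AD
    A ↦ B
    C ↦ A
    D ↦ AD
    B ↦ C  (constrained at step 1)

A->B, B->C, C->A, D->AD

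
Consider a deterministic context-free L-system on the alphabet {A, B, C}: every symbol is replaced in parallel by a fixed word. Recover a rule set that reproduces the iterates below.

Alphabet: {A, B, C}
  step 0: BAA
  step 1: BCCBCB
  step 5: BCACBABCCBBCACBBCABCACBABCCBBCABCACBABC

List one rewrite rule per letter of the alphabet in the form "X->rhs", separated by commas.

  step 0 ⇒ step 1: BAA ⇒ BC·CB·CB
    A ↦ CB
    B ↦ BC
    C ↦ A  (constrained at step 1)

A->CB, B->BC, C->A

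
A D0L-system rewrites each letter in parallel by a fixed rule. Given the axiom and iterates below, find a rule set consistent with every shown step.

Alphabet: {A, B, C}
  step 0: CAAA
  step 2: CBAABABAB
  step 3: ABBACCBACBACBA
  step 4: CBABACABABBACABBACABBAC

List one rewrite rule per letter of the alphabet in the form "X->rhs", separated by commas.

A->C, B->BA, C->AB

  step 3 ⇒ step 4: ABBACCBACBACBA ⇒ C·BA·BA·C·AB·AB·BA·C·AB·BA·C·AB·BA·C
    A ↦ C
    B ↦ BA
    C ↦ AB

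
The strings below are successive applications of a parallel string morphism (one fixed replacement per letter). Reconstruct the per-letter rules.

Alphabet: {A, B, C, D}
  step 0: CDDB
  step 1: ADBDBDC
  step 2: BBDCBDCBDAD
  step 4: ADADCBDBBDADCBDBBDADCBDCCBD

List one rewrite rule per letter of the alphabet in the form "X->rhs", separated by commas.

A->B, B->C, C->AD, D->BD

  step 1 ⇒ step 2: ADBDBDC ⇒ B·BD·C·BD·C·BD·AD
    A ↦ B
    B ↦ C
    C ↦ AD
    D ↦ BD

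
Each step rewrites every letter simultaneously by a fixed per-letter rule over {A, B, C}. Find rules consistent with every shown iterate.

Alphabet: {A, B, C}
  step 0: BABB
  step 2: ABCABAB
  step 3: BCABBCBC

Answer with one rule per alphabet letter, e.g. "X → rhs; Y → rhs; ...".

  step 2 ⇒ step 3: ABCABAB ⇒ B·C·AB·B·C·B·C
    A ↦ B
    B ↦ C
    C ↦ AB

A->B, B->C, C->AB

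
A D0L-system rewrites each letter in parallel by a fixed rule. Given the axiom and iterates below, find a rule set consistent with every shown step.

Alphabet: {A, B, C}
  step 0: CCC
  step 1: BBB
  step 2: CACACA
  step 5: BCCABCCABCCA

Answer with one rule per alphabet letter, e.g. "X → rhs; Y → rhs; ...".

  step 1 ⇒ step 2: BBB ⇒ CA·CA·CA
    B ↦ CA
    A ↦ C  (constrained at step 2)
  step 0 ⇒ step 1: CCC ⇒ B·B·B
    C ↦ B

A->C, B->CA, C->B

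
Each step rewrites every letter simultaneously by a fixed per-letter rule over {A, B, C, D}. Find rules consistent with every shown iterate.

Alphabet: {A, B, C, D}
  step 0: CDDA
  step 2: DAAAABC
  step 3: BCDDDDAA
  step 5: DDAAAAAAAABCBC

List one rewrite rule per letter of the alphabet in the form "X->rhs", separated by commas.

A->D, B->A, C->A, D->BC

  step 2 ⇒ step 3: DAAAABC ⇒ BC·D·D·D·D·A·A
    A ↦ D
    B ↦ A
    C ↦ A
    D ↦ BC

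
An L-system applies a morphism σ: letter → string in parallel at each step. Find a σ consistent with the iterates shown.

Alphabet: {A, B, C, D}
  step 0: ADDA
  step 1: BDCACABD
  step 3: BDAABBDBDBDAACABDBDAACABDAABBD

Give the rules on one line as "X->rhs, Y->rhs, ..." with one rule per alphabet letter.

  step 0 ⇒ step 1: ADDA ⇒ BD·CA·CA·BD
    A ↦ BD
    D ↦ CA
    B ↦ A  (constrained at step 1)
    C ↦ AAB  (constrained at step 1)

A->BD, B->A, C->AAB, D->CA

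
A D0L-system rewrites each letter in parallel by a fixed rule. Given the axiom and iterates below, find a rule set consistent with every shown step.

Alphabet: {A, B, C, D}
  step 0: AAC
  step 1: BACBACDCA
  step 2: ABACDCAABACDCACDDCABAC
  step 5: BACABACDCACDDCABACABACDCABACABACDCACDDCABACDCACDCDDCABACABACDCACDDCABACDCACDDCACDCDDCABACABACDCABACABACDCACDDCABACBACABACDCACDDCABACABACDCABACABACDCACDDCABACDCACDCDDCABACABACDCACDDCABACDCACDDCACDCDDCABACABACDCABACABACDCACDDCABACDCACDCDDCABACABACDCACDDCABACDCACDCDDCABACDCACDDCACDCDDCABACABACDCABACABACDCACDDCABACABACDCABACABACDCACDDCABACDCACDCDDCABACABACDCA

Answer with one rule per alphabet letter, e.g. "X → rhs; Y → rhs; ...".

A->BAC, B->A, C->DCA, D->CD

  step 1 ⇒ step 2: BACBACDCA ⇒ A·BAC·DCA·A·BAC·DCA·CD·DCA·BAC
    A ↦ BAC
    B ↦ A
    C ↦ DCA
    D ↦ CD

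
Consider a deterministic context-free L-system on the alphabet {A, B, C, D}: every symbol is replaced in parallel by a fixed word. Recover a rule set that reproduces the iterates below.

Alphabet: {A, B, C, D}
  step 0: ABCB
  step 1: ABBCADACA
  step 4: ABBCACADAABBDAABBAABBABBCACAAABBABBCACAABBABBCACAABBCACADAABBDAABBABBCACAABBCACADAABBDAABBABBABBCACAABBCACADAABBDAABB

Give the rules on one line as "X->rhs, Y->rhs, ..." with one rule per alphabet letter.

A->ABB, B->CA, C->DA, D->A

  step 0 ⇒ step 1: ABCB ⇒ ABB·CA·DA·CA
    A ↦ ABB
    B ↦ CA
    C ↦ DA
    D ↦ A  (constrained at step 1)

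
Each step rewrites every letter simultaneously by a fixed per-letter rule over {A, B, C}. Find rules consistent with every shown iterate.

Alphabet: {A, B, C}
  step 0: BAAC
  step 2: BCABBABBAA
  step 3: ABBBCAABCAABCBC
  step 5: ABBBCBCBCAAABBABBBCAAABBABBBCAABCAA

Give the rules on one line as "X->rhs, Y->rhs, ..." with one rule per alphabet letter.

A->BC, B->A, C->BB

  step 2 ⇒ step 3: BCABBABBAA ⇒ A·BB·BC·A·A·BC·A·A·BC·BC
    A ↦ BC
    B ↦ A
    C ↦ BB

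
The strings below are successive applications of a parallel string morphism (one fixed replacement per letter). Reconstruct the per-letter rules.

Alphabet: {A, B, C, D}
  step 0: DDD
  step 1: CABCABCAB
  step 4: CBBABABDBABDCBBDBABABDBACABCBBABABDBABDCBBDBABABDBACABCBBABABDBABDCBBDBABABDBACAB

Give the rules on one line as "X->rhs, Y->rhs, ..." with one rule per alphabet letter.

  step 0 ⇒ step 1: DDD ⇒ CAB·CAB·CAB
    D ↦ CAB
    A ↦ BD  (constrained at step 1)
    B ↦ BA  (constrained at step 1)
    C ↦ CB  (constrained at step 1)

A->BD, B->BA, C->CB, D->CAB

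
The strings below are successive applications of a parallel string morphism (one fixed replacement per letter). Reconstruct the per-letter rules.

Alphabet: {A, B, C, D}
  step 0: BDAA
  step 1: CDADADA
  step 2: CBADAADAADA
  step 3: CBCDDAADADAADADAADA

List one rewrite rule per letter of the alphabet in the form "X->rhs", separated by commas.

  step 2 ⇒ step 3: CBADAADAADA ⇒ CB·CD·DA·A·DA·DA·A·DA·DA·A·DA
    A ↦ DA
    B ↦ CD
    C ↦ CB
    D ↦ A

A->DA, B->CD, C->CB, D->A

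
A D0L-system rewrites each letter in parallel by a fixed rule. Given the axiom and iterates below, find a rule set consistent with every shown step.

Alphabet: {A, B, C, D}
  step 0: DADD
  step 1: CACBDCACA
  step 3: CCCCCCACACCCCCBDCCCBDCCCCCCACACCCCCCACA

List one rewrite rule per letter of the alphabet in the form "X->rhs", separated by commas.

  step 0 ⇒ step 1: DADD ⇒ CA·CBD·CA·CA
    A ↦ CBD
    D ↦ CA
    B ↦ A  (constrained at step 1)
    C ↦ CC  (constrained at step 1)

A->CBD, B->A, C->CC, D->CA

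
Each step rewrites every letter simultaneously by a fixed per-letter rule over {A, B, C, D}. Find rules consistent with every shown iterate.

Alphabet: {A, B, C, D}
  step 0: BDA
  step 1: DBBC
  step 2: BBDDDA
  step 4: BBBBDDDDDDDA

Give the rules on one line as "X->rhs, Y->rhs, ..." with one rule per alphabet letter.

A->C, B->D, C->DA, D->BB

  step 1 ⇒ step 2: DBBC ⇒ BB·D·D·DA
    B ↦ D
    C ↦ DA
    D ↦ BB
  step 0 ⇒ step 1: BDA ⇒ D·BB·C
    A ↦ C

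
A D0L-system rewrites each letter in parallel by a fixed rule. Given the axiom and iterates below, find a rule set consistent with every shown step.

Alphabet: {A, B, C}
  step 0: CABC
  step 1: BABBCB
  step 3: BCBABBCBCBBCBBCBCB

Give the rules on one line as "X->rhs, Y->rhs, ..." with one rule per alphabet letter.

  step 0 ⇒ step 1: CABC ⇒ B·AB·BC·B
    A ↦ AB
    B ↦ BC
    C ↦ B

A->AB, B->BC, C->B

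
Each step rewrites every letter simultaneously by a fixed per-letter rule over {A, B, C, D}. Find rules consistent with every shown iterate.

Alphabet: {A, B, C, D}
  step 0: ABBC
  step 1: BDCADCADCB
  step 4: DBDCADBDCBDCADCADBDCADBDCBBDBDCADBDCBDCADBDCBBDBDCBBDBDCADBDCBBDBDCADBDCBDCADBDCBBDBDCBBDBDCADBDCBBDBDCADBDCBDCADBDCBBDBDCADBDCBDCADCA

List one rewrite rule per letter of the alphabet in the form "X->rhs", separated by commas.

  step 0 ⇒ step 1: ABBC ⇒ B·DCA·DCA·DCB
    A ↦ B
    B ↦ DCA
    C ↦ DCB
    D ↦ DB  (constrained at step 1)

A->B, B->DCA, C->DCB, D->DB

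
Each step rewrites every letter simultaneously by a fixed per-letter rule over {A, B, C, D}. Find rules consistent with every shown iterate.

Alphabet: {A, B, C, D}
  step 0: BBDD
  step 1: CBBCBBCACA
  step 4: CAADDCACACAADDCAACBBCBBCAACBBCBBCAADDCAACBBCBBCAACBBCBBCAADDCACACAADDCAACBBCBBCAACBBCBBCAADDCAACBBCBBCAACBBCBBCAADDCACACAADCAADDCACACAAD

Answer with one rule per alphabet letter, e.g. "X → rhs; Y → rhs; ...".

  step 0 ⇒ step 1: BBDD ⇒ CBB·CBB·CA·CA
    B ↦ CBB
    D ↦ CA
    A ↦ D  (constrained at step 1)
    C ↦ CAA  (constrained at step 1)

A->D, B->CBB, C->CAA, D->CA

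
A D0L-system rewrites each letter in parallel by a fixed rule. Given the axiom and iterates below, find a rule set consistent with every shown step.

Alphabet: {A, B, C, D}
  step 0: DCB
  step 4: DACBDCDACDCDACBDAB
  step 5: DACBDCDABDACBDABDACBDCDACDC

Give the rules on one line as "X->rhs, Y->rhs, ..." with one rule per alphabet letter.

  step 4 ⇒ step 5: DACBDCDACDCDACBDAB ⇒ DA·C·B·DC·DA·B·DA·C·B·DA·B·DA·C·B·DC·DA·C·DC
    A ↦ C
    B ↦ DC
    C ↦ B
    D ↦ DA

A->C, B->DC, C->B, D->DA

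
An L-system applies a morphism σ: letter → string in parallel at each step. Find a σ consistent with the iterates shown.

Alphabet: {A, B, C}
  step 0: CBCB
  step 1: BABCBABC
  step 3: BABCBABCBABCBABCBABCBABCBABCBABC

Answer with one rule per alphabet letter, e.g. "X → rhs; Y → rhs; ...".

  step 0 ⇒ step 1: CBCB ⇒ B·ABC·B·ABC
    B ↦ ABC
    C ↦ B
    A ↦ B  (constrained at step 1)

A->B, B->ABC, C->B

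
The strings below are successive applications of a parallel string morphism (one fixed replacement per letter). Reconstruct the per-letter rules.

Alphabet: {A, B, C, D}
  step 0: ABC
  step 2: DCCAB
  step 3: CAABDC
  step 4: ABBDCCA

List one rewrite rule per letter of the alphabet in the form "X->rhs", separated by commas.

A->B, B->DC, C->A, D->C

  step 3 ⇒ step 4: CAABDC ⇒ A·B·B·DC·C·A
    A ↦ B
    B ↦ DC
    C ↦ A
    D ↦ C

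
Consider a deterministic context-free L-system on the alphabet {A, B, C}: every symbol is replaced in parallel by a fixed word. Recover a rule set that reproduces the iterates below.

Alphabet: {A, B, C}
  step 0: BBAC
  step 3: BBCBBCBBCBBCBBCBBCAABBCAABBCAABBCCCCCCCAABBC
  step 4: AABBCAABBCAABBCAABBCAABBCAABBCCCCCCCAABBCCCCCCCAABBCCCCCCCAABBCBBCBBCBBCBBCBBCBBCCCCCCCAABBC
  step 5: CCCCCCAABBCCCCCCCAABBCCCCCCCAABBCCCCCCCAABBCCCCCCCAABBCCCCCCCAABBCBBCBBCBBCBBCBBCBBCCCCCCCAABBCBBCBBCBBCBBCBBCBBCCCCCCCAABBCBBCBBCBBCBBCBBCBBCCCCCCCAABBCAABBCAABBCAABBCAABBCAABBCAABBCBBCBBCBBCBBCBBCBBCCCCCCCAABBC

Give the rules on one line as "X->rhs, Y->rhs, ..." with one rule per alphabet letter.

  step 4 ⇒ step 5: AABBCAABBCAABBCAABBCAABBCAABBCCCCCCCAABBCCCCCCCAABBCCCCCCCAABBCBBCBBCBBCBBCBBCBBCCCCCCCAABBC ⇒ CCC·CCC·A·A·BBC·CCC·CCC·A·A·BBC·CCC·CCC·A·A·BBC·CCC·CCC·A·A·BBC·CCC·CCC·A·A·BBC·CCC·CCC·A·A·BBC·BBC·BBC·BBC·BBC·BBC·BBC·CCC·CCC·A·A·BBC·BBC·BBC·BBC·BBC·BBC·BBC·CCC·CCC·A·A·BBC·BBC·BBC·BBC·BBC·BBC·BBC·CCC·CCC·A·A·BBC·A·A·BBC·A·A·BBC·A·A·BBC·A·A·BBC·A·A·BBC·A·A·BBC·BBC·BBC·BBC·BBC·BBC·BBC·CCC·CCC·A·A·BBC
    A ↦ CCC
    B ↦ A
    C ↦ BBC

A->CCC, B->A, C->BBC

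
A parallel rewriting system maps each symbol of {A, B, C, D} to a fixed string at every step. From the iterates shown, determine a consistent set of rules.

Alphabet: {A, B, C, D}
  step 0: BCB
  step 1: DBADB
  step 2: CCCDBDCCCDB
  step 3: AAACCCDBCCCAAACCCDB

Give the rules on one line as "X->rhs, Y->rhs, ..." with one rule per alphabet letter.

A->D, B->DB, C->A, D->CCC

  step 2 ⇒ step 3: CCCDBDCCCDB ⇒ A·A·A·CCC·DB·CCC·A·A·A·CCC·DB
    B ↦ DB
    C ↦ A
    D ↦ CCC
  step 1 ⇒ step 2: DBADB ⇒ CCC·DB·D·CCC·DB
    A ↦ D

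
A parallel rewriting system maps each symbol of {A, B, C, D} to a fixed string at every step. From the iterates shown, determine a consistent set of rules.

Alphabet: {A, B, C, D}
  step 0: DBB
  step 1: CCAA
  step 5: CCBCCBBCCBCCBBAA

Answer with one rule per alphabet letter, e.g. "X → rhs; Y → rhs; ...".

  step 0 ⇒ step 1: DBB ⇒ CC·A·A
    B ↦ A
    D ↦ CC
    A ↦ B  (constrained at step 1)
    C ↦ DA  (constrained at step 1)

A->B, B->A, C->DA, D->CC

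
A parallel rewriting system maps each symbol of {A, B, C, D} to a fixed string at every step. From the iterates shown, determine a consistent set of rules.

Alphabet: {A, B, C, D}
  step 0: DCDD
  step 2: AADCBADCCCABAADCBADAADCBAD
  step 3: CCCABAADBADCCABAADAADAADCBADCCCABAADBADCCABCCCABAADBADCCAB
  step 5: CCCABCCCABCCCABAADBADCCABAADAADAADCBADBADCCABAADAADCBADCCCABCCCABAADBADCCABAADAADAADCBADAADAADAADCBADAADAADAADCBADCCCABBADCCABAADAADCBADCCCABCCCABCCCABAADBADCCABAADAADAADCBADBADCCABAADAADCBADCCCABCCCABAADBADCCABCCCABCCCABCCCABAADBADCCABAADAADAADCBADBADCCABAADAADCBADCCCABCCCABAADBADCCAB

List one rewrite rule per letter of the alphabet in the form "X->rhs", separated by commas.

A->C, B->BAD, C->AAD, D->CAB

  step 2 ⇒ step 3: AADCBADCCCABAADCBADAADCBAD ⇒ C·C·CAB·AAD·BAD·C·CAB·AAD·AAD·AAD·C·BAD·C·C·CAB·AAD·BAD·C·CAB·C·C·CAB·AAD·BAD·C·CAB
    A ↦ C
    B ↦ BAD
    C ↦ AAD
    D ↦ CAB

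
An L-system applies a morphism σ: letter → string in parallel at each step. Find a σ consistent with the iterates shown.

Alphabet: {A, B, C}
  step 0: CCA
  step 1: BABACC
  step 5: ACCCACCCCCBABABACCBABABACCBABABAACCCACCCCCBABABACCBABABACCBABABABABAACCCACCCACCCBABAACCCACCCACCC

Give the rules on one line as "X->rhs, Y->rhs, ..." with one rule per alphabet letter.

  step 0 ⇒ step 1: CCA ⇒ BA·BA·CC
    A ↦ CC
    C ↦ BA
    B ↦ AC  (constrained at step 1)

A->CC, B->AC, C->BA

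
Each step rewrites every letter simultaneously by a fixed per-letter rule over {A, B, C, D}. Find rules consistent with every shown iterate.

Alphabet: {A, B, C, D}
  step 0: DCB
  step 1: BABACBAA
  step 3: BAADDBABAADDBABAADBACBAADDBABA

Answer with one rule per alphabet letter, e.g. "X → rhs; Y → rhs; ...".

  step 0 ⇒ step 1: DCB ⇒ BA·BAC·BAA
    B ↦ BAA
    C ↦ BAC
    D ↦ BA
    A ↦ D  (constrained at step 1)

A->D, B->BAA, C->BAC, D->BA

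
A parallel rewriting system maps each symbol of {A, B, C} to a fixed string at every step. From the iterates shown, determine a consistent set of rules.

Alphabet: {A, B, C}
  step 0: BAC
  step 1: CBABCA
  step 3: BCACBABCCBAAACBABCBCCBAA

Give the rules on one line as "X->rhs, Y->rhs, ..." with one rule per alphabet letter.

  step 0 ⇒ step 1: BAC ⇒ CBA·BC·A
    A ↦ BC
    B ↦ CBA
    C ↦ A

A->BC, B->CBA, C->A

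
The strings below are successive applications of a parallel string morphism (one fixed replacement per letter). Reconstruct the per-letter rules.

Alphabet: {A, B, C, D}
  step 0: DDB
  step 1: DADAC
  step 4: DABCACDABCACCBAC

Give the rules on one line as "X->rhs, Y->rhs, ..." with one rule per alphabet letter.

A->B, B->C, C->AC, D->DA

  step 0 ⇒ step 1: DDB ⇒ DA·DA·C
    B ↦ C
    D ↦ DA
    A ↦ B  (constrained at step 1)
    C ↦ AC  (constrained at step 1)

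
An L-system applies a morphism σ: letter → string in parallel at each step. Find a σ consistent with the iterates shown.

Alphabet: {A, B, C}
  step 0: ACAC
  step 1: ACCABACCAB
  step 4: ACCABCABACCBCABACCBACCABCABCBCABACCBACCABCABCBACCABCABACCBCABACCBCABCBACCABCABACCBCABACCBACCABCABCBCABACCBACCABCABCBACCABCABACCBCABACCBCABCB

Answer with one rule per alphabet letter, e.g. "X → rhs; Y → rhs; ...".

  step 0 ⇒ step 1: ACAC ⇒ AC·CAB·AC·CAB
    A ↦ AC
    C ↦ CAB
    B ↦ CB  (constrained at step 1)

A->AC, B->CB, C->CAB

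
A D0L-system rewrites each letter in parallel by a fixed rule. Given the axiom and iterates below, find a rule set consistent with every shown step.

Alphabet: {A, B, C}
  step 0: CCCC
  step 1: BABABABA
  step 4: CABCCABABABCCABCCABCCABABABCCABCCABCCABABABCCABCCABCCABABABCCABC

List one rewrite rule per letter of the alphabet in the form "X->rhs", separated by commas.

  step 0 ⇒ step 1: CCCC ⇒ BA·BA·BA·BA
    C ↦ BA
    A ↦ BC  (constrained at step 1)
    B ↦ CA  (constrained at step 1)

A->BC, B->CA, C->BA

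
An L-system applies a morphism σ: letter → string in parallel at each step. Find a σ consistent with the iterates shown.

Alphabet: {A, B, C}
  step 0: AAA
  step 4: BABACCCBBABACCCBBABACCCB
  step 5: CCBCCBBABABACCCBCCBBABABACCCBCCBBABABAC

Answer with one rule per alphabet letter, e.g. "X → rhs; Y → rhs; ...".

A->CB, B->C, C->BA

  step 4 ⇒ step 5: BABACCCBBABACCCBBABACCCB ⇒ C·CB·C·CB·BA·BA·BA·C·C·CB·C·CB·BA·BA·BA·C·C·CB·C·CB·BA·BA·BA·C
    A ↦ CB
    B ↦ C
    C ↦ BA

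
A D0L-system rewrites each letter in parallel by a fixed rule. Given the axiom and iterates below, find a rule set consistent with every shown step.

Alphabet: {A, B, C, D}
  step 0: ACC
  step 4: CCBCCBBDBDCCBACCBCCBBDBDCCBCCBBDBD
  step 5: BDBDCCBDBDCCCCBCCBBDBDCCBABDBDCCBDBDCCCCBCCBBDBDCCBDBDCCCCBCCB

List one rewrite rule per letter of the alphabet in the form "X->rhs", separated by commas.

  step 4 ⇒ step 5: CCBCCBBDBDCCBACCBCCBBDBDCCBCCBBDBD ⇒ BD·BD·CC·BD·BD·CC·CC·B·CC·B·BD·BD·CC·BA·BD·BD·CC·BD·BD·CC·CC·B·CC·B·BD·BD·CC·BD·BD·CC·CC·B·CC·B
    A ↦ BA
    B ↦ CC
    C ↦ BD
    D ↦ B

A->BA, B->CC, C->BD, D->B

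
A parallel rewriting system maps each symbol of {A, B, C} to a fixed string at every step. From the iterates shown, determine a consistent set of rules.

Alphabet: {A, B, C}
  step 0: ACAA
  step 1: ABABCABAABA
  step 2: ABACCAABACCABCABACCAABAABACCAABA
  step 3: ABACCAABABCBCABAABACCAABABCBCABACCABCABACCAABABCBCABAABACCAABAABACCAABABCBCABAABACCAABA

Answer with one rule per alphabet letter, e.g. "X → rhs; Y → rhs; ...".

  step 2 ⇒ step 3: ABACCAABACCABCABACCAABAABACCAABA ⇒ ABA·CCA·ABA·BC·BC·ABA·ABA·CCA·ABA·BC·BC·ABA·CCA·BC·ABA·CCA·ABA·BC·BC·ABA·ABA·CCA·ABA·ABA·CCA·ABA·BC·BC·ABA·ABA·CCA·ABA
    A ↦ ABA
    B ↦ CCA
    C ↦ BC

A->ABA, B->CCA, C->BC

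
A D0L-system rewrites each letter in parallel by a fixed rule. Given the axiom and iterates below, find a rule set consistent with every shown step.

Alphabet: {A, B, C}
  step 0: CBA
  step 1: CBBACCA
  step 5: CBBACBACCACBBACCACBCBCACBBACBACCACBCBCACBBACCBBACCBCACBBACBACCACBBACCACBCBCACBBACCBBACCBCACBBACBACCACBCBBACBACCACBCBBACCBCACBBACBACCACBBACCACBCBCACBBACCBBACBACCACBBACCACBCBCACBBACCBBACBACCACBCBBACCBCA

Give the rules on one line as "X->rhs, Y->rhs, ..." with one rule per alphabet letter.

A->CA, B->BAC, C->CB

  step 0 ⇒ step 1: CBA ⇒ CB·BAC·CA
    A ↦ CA
    B ↦ BAC
    C ↦ CB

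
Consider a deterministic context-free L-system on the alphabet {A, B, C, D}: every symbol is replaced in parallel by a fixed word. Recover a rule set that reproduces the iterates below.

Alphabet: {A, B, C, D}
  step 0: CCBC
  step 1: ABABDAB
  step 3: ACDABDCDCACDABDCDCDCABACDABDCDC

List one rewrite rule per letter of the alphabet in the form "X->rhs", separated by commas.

A->ACD, B->D, C->AB, D->DC

  step 0 ⇒ step 1: CCBC ⇒ AB·AB·D·AB
    B ↦ D
    C ↦ AB
    A ↦ ACD  (constrained at step 1)
    D ↦ DC  (constrained at step 1)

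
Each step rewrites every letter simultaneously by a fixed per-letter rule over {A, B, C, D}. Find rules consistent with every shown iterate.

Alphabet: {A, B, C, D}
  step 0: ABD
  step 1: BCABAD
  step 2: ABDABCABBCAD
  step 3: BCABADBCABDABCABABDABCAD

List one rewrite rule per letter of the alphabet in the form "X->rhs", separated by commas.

  step 2 ⇒ step 3: ABDABCABBCAD ⇒ BC·AB·AD·BC·AB·DA·BC·AB·AB·DA·BC·AD
    A ↦ BC
    B ↦ AB
    C ↦ DA
    D ↦ AD

A->BC, B->AB, C->DA, D->AD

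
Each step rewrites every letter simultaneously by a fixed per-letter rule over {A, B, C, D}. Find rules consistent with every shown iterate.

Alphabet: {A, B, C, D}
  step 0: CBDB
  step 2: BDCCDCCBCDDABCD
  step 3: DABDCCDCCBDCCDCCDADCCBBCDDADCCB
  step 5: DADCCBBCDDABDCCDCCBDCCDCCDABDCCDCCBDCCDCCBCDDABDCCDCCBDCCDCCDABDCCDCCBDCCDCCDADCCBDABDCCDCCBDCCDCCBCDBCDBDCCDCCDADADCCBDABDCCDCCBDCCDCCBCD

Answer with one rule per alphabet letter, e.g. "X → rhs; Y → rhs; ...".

A->CD, B->DA, C->DCC, D->B

  step 2 ⇒ step 3: BDCCDCCBCDDABCD ⇒ DA·B·DCC·DCC·B·DCC·DCC·DA·DCC·B·B·CD·DA·DCC·B
    A ↦ CD
    B ↦ DA
    C ↦ DCC
    D ↦ B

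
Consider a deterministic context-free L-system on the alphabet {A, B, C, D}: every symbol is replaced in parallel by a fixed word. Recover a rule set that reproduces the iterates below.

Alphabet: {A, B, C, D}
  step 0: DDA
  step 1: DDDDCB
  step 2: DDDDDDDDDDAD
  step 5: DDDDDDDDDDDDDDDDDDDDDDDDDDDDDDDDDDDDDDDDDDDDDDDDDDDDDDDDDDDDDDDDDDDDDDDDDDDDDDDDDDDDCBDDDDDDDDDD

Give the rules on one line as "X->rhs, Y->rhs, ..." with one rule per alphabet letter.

  step 1 ⇒ step 2: DDDDCB ⇒ DD·DD·DD·DD·D·DAD
    B ↦ DAD
    C ↦ D
    D ↦ DD
  step 0 ⇒ step 1: DDA ⇒ DD·DD·CB
    A ↦ CB

A->CB, B->DAD, C->D, D->DD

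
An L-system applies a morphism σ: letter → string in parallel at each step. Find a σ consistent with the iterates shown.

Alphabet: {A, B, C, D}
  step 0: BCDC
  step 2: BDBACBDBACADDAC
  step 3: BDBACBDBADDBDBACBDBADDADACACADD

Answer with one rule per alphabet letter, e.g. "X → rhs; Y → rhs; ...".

A->AD, B->BDB, C->D, D->AC

  step 2 ⇒ step 3: BDBACBDBACADDAC ⇒ BDB·AC·BDB·AD·D·BDB·AC·BDB·AD·D·AD·AC·AC·AD·D
    A ↦ AD
    B ↦ BDB
    C ↦ D
    D ↦ AC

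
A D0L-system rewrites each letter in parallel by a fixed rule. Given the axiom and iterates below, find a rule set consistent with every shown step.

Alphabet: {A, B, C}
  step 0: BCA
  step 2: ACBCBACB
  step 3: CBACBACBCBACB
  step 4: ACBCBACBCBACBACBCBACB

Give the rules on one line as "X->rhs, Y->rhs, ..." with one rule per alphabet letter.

  step 3 ⇒ step 4: CBACBACBCBACB ⇒ A·CB·CB·A·CB·CB·A·CB·A·CB·CB·A·CB
    A ↦ CB
    B ↦ CB
    C ↦ A

A->CB, B->CB, C->A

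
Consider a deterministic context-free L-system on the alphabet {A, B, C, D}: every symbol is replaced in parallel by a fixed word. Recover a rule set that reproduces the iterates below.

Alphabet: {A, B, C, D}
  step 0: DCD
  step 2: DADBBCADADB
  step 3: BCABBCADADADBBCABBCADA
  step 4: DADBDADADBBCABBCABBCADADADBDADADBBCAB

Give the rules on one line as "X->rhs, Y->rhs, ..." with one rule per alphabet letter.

A->B, B->DA, C->D, D->BCA

  step 3 ⇒ step 4: BCABBCADADADBBCABBCADA ⇒ DA·D·B·DA·DA·D·B·BCA·B·BCA·B·BCA·DA·DA·D·B·DA·DA·D·B·BCA·B
    A ↦ B
    B ↦ DA
    C ↦ D
    D ↦ BCA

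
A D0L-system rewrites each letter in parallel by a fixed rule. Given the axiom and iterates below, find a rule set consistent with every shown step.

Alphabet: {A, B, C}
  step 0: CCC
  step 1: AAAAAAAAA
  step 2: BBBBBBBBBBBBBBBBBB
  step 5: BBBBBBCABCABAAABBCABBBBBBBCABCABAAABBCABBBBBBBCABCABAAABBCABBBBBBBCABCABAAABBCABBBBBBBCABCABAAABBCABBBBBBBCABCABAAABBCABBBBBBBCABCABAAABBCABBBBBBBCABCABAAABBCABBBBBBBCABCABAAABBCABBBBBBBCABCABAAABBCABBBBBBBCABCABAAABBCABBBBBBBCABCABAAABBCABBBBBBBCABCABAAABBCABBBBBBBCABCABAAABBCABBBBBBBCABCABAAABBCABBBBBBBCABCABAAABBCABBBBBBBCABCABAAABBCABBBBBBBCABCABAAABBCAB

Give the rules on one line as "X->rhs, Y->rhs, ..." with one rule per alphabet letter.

A->BB, B->CAB, C->AAA

  step 1 ⇒ step 2: AAAAAAAAA ⇒ BB·BB·BB·BB·BB·BB·BB·BB·BB
    A ↦ BB
    B ↦ CAB  (constrained at step 2)
  step 0 ⇒ step 1: CCC ⇒ AAA·AAA·AAA
    C ↦ AAA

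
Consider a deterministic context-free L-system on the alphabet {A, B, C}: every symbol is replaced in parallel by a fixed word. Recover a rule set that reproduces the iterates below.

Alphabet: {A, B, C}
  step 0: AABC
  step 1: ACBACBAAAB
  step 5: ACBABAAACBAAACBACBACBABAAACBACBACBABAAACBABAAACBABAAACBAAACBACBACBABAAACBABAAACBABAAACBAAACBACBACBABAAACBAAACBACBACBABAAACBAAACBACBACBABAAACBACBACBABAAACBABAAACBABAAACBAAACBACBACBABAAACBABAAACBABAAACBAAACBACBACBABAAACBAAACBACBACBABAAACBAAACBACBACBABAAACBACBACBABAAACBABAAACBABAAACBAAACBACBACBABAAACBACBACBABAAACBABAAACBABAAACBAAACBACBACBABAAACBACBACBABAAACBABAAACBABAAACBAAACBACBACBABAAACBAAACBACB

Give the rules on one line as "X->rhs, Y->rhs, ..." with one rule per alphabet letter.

A->ACB, B->AA, C->AB

  step 0 ⇒ step 1: AABC ⇒ ACB·ACB·AA·AB
    A ↦ ACB
    B ↦ AA
    C ↦ AB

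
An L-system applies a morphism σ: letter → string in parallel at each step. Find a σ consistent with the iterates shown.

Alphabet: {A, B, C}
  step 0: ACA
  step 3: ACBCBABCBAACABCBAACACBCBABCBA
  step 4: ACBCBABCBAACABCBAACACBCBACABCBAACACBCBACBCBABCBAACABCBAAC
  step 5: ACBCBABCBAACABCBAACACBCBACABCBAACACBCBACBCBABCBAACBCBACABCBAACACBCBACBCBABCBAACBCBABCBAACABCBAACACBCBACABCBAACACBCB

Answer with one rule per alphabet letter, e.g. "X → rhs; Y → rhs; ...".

  step 4 ⇒ step 5: ACBCBABCBAACABCBAACACBCBACABCBAACACBCBACBCBABCBAACABCBAAC ⇒ AC·BCB·A·BCB·A·AC·A·BCB·A·AC·AC·BCB·AC·A·BCB·A·AC·AC·BCB·AC·BCB·A·BCB·A·AC·BCB·AC·A·BCB·A·AC·AC·BCB·AC·BCB·A·BCB·A·AC·BCB·A·BCB·A·AC·A·BCB·A·AC·AC·BCB·AC·A·BCB·A·AC·AC·BCB
    A ↦ AC
    B ↦ A
    C ↦ BCB

A->AC, B->A, C->BCB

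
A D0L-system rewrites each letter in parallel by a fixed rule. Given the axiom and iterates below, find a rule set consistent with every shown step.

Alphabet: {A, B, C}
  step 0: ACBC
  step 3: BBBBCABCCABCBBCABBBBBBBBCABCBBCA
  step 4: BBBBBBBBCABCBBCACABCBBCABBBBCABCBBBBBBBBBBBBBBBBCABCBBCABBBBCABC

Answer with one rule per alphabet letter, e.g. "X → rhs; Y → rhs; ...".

A->BC, B->BB, C->CA

  step 3 ⇒ step 4: BBBBCABCCABCBBCABBBBBBBBCABCBBCA ⇒ BB·BB·BB·BB·CA·BC·BB·CA·CA·BC·BB·CA·BB·BB·CA·BC·BB·BB·BB·BB·BB·BB·BB·BB·CA·BC·BB·CA·BB·BB·CA·BC
    A ↦ BC
    B ↦ BB
    C ↦ CA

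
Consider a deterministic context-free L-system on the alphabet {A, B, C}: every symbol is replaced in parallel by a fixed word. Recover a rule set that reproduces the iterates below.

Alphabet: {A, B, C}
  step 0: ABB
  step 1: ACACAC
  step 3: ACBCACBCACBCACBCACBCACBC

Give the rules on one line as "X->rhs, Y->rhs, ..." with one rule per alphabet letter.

A->AC, B->AC, C->BC

  step 0 ⇒ step 1: ABB ⇒ AC·AC·AC
    A ↦ AC
    B ↦ AC
    C ↦ BC  (constrained at step 1)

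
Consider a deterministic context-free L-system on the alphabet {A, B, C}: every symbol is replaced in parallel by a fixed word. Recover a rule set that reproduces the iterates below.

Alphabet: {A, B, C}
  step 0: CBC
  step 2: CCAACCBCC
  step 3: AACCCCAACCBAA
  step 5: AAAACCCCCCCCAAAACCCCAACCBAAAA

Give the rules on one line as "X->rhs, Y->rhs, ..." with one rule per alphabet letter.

A->CC, B->CCB, C->A

  step 2 ⇒ step 3: CCAACCBCC ⇒ A·A·CC·CC·A·A·CCB·A·A
    A ↦ CC
    B ↦ CCB
    C ↦ A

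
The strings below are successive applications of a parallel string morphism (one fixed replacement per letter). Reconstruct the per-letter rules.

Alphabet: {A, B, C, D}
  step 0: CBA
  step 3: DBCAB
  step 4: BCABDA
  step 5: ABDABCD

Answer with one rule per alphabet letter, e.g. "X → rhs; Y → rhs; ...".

A->D, B->A, C->B, D->BC

  step 4 ⇒ step 5: BCABDA ⇒ A·B·D·A·BC·D
    A ↦ D
    B ↦ A
    C ↦ B
    D ↦ BC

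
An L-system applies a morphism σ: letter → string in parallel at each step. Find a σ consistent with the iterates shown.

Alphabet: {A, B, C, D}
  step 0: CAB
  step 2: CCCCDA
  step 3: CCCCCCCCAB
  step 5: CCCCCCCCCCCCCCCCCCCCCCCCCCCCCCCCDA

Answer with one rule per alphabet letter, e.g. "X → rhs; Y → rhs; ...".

  step 2 ⇒ step 3: CCCCDA ⇒ CC·CC·CC·CC·A·B
    A ↦ B
    C ↦ CC
    D ↦ A
    B ↦ D  (constrained at step 0)

A->B, B->D, C->CC, D->A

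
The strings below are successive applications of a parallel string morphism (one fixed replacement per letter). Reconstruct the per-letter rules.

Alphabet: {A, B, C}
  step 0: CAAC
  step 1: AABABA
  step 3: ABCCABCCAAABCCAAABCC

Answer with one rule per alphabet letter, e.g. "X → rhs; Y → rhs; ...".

  step 0 ⇒ step 1: CAAC ⇒ A·AB·AB·A
    A ↦ AB
    C ↦ A
    B ↦ CC  (constrained at step 1)

A->AB, B->CC, C->A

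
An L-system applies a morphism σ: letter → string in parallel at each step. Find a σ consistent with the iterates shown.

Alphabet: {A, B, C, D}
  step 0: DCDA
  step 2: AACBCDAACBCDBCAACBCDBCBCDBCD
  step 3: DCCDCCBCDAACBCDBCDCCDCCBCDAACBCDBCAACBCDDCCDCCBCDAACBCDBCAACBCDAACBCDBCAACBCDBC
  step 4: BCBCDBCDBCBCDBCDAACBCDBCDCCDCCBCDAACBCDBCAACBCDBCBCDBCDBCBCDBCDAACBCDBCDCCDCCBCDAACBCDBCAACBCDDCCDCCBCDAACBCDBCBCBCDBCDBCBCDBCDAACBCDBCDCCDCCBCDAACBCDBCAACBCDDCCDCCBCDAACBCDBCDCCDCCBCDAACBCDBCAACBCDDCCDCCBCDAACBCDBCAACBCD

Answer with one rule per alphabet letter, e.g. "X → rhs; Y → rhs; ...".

A->DCC, B->AAC, C->BCD, D->BC

  step 3 ⇒ step 4: DCCDCCBCDAACBCDBCDCCDCCBCDAACBCDBCAACBCDDCCDCCBCDAACBCDBCAACBCDAACBCDBCAACBCDBC ⇒ BC·BCD·BCD·BC·BCD·BCD·AAC·BCD·BC·DCC·DCC·BCD·AAC·BCD·BC·AAC·BCD·BC·BCD·BCD·BC·BCD·BCD·AAC·BCD·BC·DCC·DCC·BCD·AAC·BCD·BC·AAC·BCD·DCC·DCC·BCD·AAC·BCD·BC·BC·BCD·BCD·BC·BCD·BCD·AAC·BCD·BC·DCC·DCC·BCD·AAC·BCD·BC·AAC·BCD·DCC·DCC·BCD·AAC·BCD·BC·DCC·DCC·BCD·AAC·BCD·BC·AAC·BCD·DCC·DCC·BCD·AAC·BCD·BC·AAC·BCD
    A ↦ DCC
    B ↦ AAC
    C ↦ BCD
    D ↦ BC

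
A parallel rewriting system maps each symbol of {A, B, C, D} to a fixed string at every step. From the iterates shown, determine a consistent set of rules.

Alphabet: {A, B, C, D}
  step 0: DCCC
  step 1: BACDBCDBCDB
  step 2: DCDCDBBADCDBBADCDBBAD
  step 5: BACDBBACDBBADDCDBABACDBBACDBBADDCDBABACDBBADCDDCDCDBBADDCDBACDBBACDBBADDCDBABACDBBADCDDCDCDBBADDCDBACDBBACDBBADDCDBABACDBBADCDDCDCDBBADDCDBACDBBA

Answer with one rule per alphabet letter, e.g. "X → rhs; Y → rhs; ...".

  step 1 ⇒ step 2: BACDBCDBCDB ⇒ D·CD·CDB·BA·D·CDB·BA·D·CDB·BA·D
    A ↦ CD
    B ↦ D
    C ↦ CDB
    D ↦ BA

A->CD, B->D, C->CDB, D->BA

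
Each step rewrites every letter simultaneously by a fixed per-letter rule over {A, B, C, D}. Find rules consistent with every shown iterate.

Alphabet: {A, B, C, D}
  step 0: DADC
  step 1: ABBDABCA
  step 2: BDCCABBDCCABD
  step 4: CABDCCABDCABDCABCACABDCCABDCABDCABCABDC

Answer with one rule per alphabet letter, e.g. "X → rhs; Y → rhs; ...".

  step 1 ⇒ step 2: ABBDABCA ⇒ BD·C·C·AB·BD·C·CA·BD
    A ↦ BD
    B ↦ C
    C ↦ CA
    D ↦ AB

A->BD, B->C, C->CA, D->AB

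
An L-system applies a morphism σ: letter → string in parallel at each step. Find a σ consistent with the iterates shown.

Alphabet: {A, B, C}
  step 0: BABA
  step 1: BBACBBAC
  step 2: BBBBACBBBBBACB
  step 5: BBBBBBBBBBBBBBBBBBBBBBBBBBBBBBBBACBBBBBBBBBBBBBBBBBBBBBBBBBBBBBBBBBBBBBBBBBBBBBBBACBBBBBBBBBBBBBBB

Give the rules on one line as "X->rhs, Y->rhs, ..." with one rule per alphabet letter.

  step 1 ⇒ step 2: BBACBBAC ⇒ BB·BB·AC·B·BB·BB·AC·B
    A ↦ AC
    B ↦ BB
    C ↦ B

A->AC, B->BB, C->B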